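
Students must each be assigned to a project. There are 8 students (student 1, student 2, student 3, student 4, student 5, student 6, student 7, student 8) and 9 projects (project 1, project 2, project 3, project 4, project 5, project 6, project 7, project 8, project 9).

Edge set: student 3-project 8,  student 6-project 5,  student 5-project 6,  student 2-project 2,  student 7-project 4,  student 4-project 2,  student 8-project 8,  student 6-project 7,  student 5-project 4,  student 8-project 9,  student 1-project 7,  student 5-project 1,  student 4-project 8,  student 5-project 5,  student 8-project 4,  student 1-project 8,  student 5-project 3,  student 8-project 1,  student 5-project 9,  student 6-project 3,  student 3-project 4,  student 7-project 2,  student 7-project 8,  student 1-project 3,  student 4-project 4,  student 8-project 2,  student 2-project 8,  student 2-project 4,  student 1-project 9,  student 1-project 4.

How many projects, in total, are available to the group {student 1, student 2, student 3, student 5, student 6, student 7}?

The union of neighbours of {student 1, student 2, student 3, student 5, student 6, student 7} is {project 1, project 2, project 3, project 4, project 5, project 6, project 7, project 8, project 9}, which has 9 elements.
Since |N(S)| = 9 ≥ |S| = 6, Hall's condition holds for this subset.

9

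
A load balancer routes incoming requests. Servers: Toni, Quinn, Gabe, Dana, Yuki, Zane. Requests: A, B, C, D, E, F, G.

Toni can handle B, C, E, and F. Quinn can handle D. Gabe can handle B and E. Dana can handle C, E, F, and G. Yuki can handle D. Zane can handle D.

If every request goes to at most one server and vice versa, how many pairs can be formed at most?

4

One maximum matching: Toni→C, Quinn→D, Gabe→B, Dana→E.
The set {Quinn, Yuki, Zane} has only 1 neighbour ({D}), so by Hall's theorem at most 4 of the 6 servers can be matched.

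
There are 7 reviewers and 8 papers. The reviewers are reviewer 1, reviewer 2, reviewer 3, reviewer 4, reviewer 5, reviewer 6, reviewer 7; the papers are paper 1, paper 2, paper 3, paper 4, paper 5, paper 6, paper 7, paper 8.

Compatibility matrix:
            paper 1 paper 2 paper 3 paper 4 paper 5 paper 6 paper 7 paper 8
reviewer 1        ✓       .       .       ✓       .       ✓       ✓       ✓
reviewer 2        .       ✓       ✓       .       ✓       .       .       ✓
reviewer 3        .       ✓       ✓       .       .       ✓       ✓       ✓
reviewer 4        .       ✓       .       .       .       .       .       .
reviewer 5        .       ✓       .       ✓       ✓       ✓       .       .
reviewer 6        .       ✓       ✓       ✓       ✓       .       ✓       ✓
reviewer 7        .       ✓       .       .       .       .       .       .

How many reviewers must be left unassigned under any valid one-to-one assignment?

1

For example, pair reviewer 1–paper 6, reviewer 2–paper 8, reviewer 3–paper 3, reviewer 4–paper 2, reviewer 5–paper 4, reviewer 6–paper 5.
The set {reviewer 4, reviewer 7} has only 1 neighbour ({paper 2}), so by Hall's theorem at most 6 of the 7 reviewers can be matched.
That matches 6 of the 7, leaving 1 unmatched; no matching can do better.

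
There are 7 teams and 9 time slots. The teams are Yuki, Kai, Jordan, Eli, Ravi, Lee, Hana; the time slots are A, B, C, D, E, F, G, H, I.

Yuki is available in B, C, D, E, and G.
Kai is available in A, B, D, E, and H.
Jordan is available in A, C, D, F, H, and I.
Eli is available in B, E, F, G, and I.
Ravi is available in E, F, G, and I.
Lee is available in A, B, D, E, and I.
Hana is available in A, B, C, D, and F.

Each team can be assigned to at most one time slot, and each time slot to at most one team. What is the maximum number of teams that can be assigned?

7

For example, pair Yuki→B, Kai→H, Jordan→F, Eli→G, Ravi→I, Lee→E, Hana→A.
All 7 teams are matched, so no larger matching exists.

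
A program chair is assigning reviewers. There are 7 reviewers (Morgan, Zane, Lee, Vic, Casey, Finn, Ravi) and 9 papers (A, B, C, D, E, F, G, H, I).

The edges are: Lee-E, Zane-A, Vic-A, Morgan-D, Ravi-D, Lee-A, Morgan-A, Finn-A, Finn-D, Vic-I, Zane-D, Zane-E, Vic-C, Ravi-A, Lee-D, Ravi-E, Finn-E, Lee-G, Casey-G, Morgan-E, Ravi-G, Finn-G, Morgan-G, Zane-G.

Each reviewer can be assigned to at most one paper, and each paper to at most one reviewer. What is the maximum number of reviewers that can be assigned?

5

One maximum matching: Morgan→A, Zane→D, Lee→E, Vic→I, Casey→G.
The set {Morgan, Zane, Lee, Casey, Finn, Ravi} has only 4 neighbours ({A, D, E, G}), so by Hall's theorem at most 5 of the 7 reviewers can be matched.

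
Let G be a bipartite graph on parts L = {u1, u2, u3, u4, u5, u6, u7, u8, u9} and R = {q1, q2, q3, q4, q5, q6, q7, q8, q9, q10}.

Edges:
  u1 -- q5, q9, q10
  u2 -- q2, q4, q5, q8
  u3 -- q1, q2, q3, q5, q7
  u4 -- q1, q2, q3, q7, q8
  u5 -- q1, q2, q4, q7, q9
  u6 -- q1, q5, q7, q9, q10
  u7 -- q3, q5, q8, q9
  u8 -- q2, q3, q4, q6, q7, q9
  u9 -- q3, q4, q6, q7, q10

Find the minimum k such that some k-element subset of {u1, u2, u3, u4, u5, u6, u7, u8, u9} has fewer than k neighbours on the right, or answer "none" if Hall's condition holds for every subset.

none

A matching saturating every left vertex exists, for instance u1→q5, u2→q2, u3→q3, u4→q1, u5→q4, u6→q7, u7→q8, u8→q9, u9→q6.
By Hall's marriage theorem, this means |N(S)| ≥ |S| for every subset S, so no violating subset exists.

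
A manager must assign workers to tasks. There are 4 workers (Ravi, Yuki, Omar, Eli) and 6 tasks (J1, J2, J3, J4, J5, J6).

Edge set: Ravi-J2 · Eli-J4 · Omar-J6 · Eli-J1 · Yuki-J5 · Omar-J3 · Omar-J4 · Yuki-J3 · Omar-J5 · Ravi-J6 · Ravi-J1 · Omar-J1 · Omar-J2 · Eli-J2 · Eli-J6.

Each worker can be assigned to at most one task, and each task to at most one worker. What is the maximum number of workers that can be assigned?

4

For example, pair Ravi→J1, Yuki→J3, Omar→J2, Eli→J6.
All 4 workers are matched, so no larger matching exists.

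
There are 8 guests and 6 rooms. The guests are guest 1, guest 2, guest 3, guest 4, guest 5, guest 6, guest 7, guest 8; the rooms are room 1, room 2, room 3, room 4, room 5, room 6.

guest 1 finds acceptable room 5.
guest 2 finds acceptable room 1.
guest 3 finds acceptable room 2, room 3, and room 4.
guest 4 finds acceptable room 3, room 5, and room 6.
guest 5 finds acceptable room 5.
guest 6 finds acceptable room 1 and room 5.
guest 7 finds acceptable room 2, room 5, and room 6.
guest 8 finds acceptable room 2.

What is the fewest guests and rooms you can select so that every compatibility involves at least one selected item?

6

The 6 edges guest 1–room 5, guest 2–room 1, guest 3–room 4, guest 4–room 3, guest 7–room 6, guest 8–room 2 form a matching, so any vertex cover needs at least 6 vertices (one per matched edge).
Conversely {guest 3, guest 4, guest 7, guest 8, room 1, room 5} meets every edge and has exactly 6 vertices, so 6 is optimal.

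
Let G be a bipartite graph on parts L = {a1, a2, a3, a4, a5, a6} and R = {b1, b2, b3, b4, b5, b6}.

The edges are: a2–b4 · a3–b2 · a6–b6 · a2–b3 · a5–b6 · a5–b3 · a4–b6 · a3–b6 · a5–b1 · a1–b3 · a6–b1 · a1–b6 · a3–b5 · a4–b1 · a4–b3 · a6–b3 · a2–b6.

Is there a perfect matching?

No

The set {a1, a4, a5, a6} has only 3 neighbours ({b1, b3, b6}), so by Hall's theorem at most 5 of the 6 left vertices can be matched.
Hence no matching covers every left vertex.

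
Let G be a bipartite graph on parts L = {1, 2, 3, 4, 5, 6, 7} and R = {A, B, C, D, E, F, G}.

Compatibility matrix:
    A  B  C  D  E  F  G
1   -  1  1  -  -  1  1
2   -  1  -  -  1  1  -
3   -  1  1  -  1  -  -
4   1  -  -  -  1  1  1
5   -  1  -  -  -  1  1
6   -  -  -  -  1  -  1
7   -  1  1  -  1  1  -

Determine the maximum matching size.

6

For example, pair 1-G, 2-B, 3-C, 4-A, 5-F, 6-E.
The set {1, 2, 3, 5, 6, 7} has only 5 neighbours ({B, C, E, F, G}), so by Hall's theorem at most 6 of the 7 left vertices can be matched.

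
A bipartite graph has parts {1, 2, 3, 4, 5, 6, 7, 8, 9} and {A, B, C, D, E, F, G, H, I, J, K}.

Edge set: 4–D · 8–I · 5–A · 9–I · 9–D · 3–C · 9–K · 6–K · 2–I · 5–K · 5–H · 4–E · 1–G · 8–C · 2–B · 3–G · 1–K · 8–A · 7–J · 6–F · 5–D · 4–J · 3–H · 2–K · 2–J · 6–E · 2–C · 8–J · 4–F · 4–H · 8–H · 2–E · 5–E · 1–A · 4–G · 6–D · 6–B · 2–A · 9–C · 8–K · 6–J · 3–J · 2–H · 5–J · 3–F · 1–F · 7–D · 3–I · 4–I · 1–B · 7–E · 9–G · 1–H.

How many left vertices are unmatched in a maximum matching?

0

A valid assignment of size 9: 1–H, 2–E, 3–F, 4–J, 5–K, 6–B, 7–D, 8–A, 9–G.
All 9 left vertices are matched, so no larger matching exists.
That matches 9 of the 9, leaving 0 unmatched; no matching can do better.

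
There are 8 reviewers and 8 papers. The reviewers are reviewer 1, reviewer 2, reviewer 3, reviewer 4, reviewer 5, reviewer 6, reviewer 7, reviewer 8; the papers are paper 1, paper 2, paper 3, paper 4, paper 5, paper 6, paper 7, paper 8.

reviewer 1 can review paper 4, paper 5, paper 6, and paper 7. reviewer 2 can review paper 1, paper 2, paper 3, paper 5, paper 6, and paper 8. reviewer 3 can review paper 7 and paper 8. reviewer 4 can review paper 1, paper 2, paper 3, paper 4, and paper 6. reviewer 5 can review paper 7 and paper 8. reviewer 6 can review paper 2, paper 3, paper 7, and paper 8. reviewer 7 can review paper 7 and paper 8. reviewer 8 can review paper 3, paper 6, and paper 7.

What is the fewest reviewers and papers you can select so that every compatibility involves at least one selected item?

7

{reviewer 1, reviewer 2, reviewer 4, reviewer 6, reviewer 8, paper 7, paper 8} is a vertex cover of size 7: every edge has an endpoint in this set.
No smaller cover exists because reviewer 1–paper 4, reviewer 2–paper 5, reviewer 3–paper 8, reviewer 4–paper 2, reviewer 5–paper 7, reviewer 6–paper 3, reviewer 8–paper 6 is a matching of size 7, and a cover must include an endpoint of each of these disjoint edges (König's theorem).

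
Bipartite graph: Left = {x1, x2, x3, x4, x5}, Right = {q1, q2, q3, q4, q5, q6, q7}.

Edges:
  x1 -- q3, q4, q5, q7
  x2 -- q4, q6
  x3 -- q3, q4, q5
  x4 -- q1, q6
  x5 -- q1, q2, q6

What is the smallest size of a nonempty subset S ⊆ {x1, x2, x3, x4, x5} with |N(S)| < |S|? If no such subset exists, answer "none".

none

A matching saturating every left vertex exists, for instance x1→q7, x2→q4, x3→q5, x4→q1, x5→q6.
By Hall's marriage theorem, this means |N(S)| ≥ |S| for every subset S, so no violating subset exists.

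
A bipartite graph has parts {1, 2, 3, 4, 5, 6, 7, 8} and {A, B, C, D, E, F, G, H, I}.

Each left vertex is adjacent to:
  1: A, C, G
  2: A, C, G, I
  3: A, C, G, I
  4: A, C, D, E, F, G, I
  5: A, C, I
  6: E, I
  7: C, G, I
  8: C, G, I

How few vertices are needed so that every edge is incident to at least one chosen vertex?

{4, 6, A, C, G, I} is a vertex cover of size 6: every edge has an endpoint in this set.
No smaller cover exists because 1–G, 2–C, 3–A, 4–F, 5–I, 6–E is a matching of size 6, and a cover must include an endpoint of each of these disjoint edges (König's theorem).

6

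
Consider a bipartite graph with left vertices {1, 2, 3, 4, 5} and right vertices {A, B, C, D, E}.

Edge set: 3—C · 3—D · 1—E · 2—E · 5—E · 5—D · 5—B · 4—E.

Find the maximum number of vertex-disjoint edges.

3

For example, pair 1–E, 3–C, 5–B.
The set {1, 2, 4} has only 1 neighbour ({E}), so by Hall's theorem at most 3 of the 5 left vertices can be matched.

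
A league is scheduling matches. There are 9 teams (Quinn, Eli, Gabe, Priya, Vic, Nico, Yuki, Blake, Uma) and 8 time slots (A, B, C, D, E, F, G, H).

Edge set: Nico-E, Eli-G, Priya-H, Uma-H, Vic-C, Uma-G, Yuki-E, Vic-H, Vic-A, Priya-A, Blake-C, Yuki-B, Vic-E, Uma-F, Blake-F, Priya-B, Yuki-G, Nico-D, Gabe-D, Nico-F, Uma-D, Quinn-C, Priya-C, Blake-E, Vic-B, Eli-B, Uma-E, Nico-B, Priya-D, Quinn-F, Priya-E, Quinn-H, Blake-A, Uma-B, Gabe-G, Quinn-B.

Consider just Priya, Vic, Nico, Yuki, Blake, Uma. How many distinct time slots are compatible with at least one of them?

The union of neighbours of {Priya, Vic, Nico, Yuki, Blake, Uma} is {A, B, C, D, E, F, G, H}, which has 8 elements.
Since |N(S)| = 8 ≥ |S| = 6, Hall's condition holds for this subset.

8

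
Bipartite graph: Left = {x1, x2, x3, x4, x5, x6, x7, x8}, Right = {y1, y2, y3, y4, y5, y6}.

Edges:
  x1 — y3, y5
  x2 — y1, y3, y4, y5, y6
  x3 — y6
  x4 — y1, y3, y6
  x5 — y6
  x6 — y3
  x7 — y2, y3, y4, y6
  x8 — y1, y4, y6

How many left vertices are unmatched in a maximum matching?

2

For example, pair x1–y5, x2–y4, x3–y6, x4–y1, x6–y3, x7–y2.
The set {x1, x2, x3, x4, x5, x6, x8} has only 5 neighbours ({y1, y3, y4, y5, y6}), so by Hall's theorem at most 6 of the 8 left vertices can be matched.
That matches 6 of the 8, leaving 2 unmatched; no matching can do better.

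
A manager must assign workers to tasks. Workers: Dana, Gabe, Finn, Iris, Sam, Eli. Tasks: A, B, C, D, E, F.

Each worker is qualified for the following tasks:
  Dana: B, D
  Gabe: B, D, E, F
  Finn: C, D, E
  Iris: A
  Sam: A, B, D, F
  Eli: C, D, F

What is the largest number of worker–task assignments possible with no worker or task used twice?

A valid assignment of size 6: Dana→D, Gabe→E, Finn→C, Iris→A, Sam→B, Eli→F.
This saturates every worker, so 6 is the maximum.

6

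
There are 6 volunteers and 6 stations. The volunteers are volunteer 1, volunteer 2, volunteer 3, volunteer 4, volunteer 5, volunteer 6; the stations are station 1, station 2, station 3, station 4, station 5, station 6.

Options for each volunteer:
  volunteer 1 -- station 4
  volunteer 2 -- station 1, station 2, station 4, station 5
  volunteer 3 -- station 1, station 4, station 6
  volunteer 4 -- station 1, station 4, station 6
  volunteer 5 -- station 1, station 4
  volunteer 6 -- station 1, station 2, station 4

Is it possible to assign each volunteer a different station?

No

The set {volunteer 1, volunteer 3, volunteer 4, volunteer 5} has only 3 neighbours ({station 1, station 4, station 6}), so by Hall's theorem at most 5 of the 6 volunteers can be matched.
Hence no matching covers every volunteer.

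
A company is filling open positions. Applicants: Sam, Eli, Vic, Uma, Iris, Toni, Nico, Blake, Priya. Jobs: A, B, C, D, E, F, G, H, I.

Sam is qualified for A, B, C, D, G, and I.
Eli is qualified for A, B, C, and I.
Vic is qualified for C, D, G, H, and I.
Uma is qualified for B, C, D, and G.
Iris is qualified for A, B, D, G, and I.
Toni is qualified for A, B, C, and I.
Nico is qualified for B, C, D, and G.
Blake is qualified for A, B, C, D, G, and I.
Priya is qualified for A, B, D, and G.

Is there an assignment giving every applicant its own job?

The set {Sam, Eli, Uma, Iris, Toni, Nico, Blake, Priya} has only 6 neighbours ({A, B, C, D, G, I}), so by Hall's theorem at most 7 of the 9 applicants can be matched.
Hence no matching covers every applicant.

No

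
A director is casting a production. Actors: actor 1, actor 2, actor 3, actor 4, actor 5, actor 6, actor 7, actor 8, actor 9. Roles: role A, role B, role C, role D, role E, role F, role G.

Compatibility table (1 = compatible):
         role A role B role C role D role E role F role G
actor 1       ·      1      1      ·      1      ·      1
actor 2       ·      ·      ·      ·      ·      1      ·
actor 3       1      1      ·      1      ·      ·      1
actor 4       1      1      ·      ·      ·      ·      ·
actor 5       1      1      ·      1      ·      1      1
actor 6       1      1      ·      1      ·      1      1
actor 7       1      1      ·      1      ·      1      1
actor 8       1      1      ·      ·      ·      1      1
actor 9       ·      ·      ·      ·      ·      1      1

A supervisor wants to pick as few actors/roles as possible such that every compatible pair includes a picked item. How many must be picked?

6

The 6 edges actor 1–role E, actor 2–role F, actor 3–role D, actor 4–role A, actor 5–role B, actor 6–role G form a matching, so any vertex cover needs at least 6 vertices (one per matched edge).
Conversely {actor 1, role A, role B, role D, role F, role G} meets every edge and has exactly 6 vertices, so 6 is optimal.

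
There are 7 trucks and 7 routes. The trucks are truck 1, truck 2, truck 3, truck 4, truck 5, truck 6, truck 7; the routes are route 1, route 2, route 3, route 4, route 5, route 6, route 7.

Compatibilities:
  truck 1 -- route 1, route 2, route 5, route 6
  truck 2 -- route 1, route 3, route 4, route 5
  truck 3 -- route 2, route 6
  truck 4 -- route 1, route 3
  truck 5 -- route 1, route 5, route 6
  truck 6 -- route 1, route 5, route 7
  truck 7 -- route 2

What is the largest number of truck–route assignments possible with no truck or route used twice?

7

One maximum matching: truck 1–route 5, truck 2–route 4, truck 3–route 6, truck 4–route 3, truck 5–route 1, truck 6–route 7, truck 7–route 2.
All 7 trucks are matched, so no larger matching exists.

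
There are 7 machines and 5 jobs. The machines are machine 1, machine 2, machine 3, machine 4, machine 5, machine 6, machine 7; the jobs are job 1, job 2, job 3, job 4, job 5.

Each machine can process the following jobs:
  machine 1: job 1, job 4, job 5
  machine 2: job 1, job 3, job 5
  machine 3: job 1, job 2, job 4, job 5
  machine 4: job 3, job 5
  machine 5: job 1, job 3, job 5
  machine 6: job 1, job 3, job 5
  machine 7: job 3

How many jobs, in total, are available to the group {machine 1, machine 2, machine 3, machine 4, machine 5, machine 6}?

The union of neighbours of {machine 1, machine 2, machine 3, machine 4, machine 5, machine 6} is {job 1, job 2, job 3, job 4, job 5}, which has 5 elements.
Since |N(S)| = 5 < |S| = 6, Hall's condition fails for this subset.

5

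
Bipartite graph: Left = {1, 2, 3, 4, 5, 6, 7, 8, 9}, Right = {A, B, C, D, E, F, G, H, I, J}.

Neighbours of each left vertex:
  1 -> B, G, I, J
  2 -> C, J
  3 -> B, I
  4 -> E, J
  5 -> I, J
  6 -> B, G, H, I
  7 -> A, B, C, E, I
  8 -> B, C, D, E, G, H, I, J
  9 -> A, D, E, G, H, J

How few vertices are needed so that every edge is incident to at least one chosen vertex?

9

A maximum matching has 9 edges (e.g. 1–G, 2–C, 3–B, 4–E, 5–I, 6–H, 7–A, 8–D, 9–J).
By König's theorem the minimum vertex cover has the same size. One such cover is {1, 2, 3, 4, 5, 6, 7, 8, 9}.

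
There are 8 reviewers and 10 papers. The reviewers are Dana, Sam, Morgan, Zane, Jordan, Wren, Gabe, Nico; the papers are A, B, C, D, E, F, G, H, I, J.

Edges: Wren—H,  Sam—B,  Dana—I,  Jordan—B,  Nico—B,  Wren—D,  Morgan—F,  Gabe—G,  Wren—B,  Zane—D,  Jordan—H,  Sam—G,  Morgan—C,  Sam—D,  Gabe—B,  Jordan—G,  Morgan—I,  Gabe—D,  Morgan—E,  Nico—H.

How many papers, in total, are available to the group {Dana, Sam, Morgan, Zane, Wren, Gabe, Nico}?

The union of neighbours of {Dana, Sam, Morgan, Zane, Wren, Gabe, Nico} is {B, C, D, E, F, G, H, I}, which has 8 elements.
Since |N(S)| = 8 ≥ |S| = 7, Hall's condition holds for this subset.

8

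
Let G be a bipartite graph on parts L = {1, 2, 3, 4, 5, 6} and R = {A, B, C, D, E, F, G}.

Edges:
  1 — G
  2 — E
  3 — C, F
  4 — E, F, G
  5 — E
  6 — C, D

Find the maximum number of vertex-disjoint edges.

5

A valid assignment of size 5: 1–G, 2–E, 3–C, 4–F, 6–D.
The set {2, 5} has only 1 neighbour ({E}), so by Hall's theorem at most 5 of the 6 left vertices can be matched.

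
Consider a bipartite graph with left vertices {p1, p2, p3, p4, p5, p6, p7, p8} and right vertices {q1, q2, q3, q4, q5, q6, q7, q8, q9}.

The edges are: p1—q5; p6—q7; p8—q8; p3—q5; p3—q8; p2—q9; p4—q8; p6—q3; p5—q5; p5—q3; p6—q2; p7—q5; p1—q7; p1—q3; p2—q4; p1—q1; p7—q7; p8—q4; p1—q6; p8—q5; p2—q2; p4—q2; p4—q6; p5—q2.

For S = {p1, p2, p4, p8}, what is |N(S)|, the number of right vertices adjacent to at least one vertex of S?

9

The union of neighbours of {p1, p2, p4, p8} is {q1, q2, q3, q4, q5, q6, q7, q8, q9}, which has 9 elements.
Since |N(S)| = 9 ≥ |S| = 4, Hall's condition holds for this subset.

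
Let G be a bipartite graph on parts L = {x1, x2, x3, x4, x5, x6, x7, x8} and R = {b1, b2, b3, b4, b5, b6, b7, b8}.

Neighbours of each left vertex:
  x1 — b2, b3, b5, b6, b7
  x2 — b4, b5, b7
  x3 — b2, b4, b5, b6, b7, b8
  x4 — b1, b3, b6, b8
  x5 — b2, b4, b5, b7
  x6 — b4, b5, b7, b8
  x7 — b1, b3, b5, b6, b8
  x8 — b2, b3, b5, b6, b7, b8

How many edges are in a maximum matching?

For example, pair x1→b6, x2→b4, x3→b2, x4→b3, x5→b5, x6→b8, x7→b1, x8→b7.
All 8 left vertices are matched, so no larger matching exists.

8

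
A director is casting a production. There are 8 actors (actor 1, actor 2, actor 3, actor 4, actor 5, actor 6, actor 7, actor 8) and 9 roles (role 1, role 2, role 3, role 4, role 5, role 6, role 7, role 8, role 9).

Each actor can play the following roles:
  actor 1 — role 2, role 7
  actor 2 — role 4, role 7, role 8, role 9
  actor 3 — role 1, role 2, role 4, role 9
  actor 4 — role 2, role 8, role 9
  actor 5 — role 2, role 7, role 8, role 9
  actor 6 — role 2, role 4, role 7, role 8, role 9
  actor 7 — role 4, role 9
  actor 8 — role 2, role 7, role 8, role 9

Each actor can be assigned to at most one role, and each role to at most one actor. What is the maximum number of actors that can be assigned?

6

For example, pair actor 1–role 2, actor 2–role 4, actor 3–role 1, actor 4–role 8, actor 5–role 9, actor 6–role 7.
The set {actor 1, actor 2, actor 4, actor 5, actor 6, actor 7, actor 8} has only 5 neighbours ({role 2, role 4, role 7, role 8, role 9}), so by Hall's theorem at most 6 of the 8 actors can be matched.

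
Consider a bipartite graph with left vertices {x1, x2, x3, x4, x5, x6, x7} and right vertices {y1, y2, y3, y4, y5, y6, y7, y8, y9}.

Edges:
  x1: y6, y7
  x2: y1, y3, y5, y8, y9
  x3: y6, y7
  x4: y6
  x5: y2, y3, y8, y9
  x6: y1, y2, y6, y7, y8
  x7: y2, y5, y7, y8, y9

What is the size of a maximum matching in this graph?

One maximum matching: x1→y6, x2→y3, x3→y7, x5→y8, x6→y1, x7→y9.
The set {x1, x3, x4} has only 2 neighbours ({y6, y7}), so by Hall's theorem at most 6 of the 7 left vertices can be matched.

6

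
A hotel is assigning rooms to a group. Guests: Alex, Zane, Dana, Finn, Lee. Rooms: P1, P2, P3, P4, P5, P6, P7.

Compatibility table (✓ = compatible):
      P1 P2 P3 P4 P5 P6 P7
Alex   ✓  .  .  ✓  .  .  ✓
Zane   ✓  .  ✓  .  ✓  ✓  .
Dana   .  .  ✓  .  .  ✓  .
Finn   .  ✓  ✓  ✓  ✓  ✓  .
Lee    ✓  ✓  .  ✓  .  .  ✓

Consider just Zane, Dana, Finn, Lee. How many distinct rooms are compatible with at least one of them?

7

The union of neighbours of {Zane, Dana, Finn, Lee} is {P1, P2, P3, P4, P5, P6, P7}, which has 7 elements.
Since |N(S)| = 7 ≥ |S| = 4, Hall's condition holds for this subset.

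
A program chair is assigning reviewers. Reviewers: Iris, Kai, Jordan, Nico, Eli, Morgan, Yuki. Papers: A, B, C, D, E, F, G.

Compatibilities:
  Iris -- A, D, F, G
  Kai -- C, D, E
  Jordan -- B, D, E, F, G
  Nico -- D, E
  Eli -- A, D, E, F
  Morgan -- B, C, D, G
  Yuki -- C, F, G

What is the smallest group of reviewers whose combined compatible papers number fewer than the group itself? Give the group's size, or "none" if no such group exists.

none

A matching saturating every reviewer exists, for instance Iris→D, Kai→C, Jordan→G, Nico→E, Eli→A, Morgan→B, Yuki→F.
By Hall's marriage theorem, this means |N(S)| ≥ |S| for every subset S, so no violating subset exists.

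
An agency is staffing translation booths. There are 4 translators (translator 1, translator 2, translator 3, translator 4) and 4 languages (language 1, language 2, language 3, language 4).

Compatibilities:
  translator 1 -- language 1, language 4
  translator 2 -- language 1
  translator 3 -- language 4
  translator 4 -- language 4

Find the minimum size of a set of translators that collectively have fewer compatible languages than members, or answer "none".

Take S = {translator 3, translator 4}. Its neighbourhood is {language 4}, so |N(S)| = 1 < |S| = 2.
No single vertex violates Hall's condition since each has at least one neighbour, so 2 is the minimum.

2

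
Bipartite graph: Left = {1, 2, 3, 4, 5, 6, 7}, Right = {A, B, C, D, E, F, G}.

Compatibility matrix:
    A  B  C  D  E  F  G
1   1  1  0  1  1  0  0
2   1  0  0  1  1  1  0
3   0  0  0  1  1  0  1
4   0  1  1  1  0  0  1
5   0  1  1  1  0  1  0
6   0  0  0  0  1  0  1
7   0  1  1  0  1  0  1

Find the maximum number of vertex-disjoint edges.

7

One maximum matching: 1→E, 2→A, 3→D, 4→C, 5→F, 6→G, 7→B.
This saturates every left vertex, so 7 is the maximum.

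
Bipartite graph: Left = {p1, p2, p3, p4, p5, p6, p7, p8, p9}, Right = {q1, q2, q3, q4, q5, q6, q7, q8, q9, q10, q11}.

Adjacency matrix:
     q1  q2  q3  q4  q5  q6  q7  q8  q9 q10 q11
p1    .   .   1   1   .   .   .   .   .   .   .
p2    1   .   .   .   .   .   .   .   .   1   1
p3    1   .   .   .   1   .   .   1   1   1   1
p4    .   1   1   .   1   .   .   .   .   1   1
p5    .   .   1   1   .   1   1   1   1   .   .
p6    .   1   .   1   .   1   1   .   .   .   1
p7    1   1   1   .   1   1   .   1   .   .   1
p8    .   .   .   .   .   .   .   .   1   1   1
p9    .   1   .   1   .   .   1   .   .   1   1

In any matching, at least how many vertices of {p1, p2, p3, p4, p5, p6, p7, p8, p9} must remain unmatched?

One maximum matching: p1→q3, p2→q1, p3→q8, p4→q11, p5→q9, p6→q7, p7→q6, p8→q10, p9→q4.
This saturates every left vertex, so 9 is the maximum.
That matches 9 of the 9, leaving 0 unmatched; no matching can do better.

0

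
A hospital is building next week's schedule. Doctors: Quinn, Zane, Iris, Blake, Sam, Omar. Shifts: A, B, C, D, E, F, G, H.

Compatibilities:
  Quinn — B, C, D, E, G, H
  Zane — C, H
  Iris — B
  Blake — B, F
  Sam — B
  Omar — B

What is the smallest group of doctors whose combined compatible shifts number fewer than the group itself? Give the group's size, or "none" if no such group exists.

2

Take S = {Iris, Sam}. Its neighbourhood is {B}, so |N(S)| = 1 < |S| = 2.
No single vertex violates Hall's condition since each has at least one neighbour, so 2 is the minimum.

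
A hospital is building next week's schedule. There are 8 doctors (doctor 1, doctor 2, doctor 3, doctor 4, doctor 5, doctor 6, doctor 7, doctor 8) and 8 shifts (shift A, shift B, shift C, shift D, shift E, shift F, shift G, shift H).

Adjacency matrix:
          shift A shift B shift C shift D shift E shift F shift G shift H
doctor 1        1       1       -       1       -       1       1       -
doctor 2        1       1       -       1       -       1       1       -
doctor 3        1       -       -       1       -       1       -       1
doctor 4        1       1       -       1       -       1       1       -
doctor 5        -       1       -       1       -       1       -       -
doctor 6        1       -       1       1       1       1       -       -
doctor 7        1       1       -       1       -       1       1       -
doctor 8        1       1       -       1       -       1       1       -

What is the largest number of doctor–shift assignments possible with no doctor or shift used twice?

7

A valid assignment of size 7: doctor 1→shift F, doctor 2→shift B, doctor 3→shift H, doctor 4→shift A, doctor 5→shift D, doctor 6→shift C, doctor 7→shift G.
The set {doctor 1, doctor 2, doctor 4, doctor 5, doctor 7, doctor 8} has only 5 neighbours ({shift A, shift B, shift D, shift F, shift G}), so by Hall's theorem at most 7 of the 8 doctors can be matched.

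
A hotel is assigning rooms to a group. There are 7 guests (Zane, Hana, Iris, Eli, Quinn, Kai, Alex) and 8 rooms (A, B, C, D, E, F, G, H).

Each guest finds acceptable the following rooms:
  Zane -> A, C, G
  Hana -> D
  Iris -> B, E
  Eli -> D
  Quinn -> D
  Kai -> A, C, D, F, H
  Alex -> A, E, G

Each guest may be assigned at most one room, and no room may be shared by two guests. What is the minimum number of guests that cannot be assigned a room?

For example, pair Zane→C, Hana→D, Iris→B, Kai→A, Alex→E.
The set {Hana, Eli, Quinn} has only 1 neighbour ({D}), so by Hall's theorem at most 5 of the 7 guests can be matched.
That matches 5 of the 7, leaving 2 unmatched; no matching can do better.

2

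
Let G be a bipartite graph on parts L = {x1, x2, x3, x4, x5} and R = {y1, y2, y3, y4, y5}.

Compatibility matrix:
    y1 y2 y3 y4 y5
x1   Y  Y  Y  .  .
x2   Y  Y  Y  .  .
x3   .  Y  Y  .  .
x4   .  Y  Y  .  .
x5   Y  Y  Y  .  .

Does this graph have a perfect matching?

The set {x1, x2, x3, x4, x5} has only 3 neighbours ({y1, y2, y3}), so by Hall's theorem at most 3 of the 5 left vertices can be matched.
Hence no matching covers every left vertex.

No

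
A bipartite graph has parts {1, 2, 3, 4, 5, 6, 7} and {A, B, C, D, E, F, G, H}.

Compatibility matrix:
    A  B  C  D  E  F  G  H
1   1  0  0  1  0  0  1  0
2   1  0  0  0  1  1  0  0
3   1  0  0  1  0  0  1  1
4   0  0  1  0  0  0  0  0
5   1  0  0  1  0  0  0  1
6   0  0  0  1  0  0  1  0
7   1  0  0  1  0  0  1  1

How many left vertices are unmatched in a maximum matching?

1

One maximum matching: 1–D, 2–E, 3–A, 4–C, 5–H, 6–G.
The set {1, 3, 5, 6, 7} has only 4 neighbours ({A, D, G, H}), so by Hall's theorem at most 6 of the 7 left vertices can be matched.
That matches 6 of the 7, leaving 1 unmatched; no matching can do better.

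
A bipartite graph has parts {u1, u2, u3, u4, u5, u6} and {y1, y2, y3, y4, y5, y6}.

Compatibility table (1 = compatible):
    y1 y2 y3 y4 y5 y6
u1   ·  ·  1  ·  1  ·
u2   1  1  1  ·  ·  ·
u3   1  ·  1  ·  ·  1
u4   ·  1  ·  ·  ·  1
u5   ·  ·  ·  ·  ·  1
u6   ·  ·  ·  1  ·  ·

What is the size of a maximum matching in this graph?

A valid assignment of size 6: u1-y5, u2-y1, u3-y3, u4-y2, u5-y6, u6-y4.
All 6 left vertices are matched, so no larger matching exists.

6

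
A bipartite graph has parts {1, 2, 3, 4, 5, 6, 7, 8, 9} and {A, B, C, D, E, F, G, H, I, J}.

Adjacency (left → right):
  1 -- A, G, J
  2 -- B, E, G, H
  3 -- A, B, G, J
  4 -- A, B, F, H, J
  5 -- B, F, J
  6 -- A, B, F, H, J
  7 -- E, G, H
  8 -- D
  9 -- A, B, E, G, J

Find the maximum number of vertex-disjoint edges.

One maximum matching: 1-G, 2-B, 3-J, 4-H, 5-F, 6-A, 7-E, 8-D.
The set {1, 2, 3, 4, 5, 6, 7, 9} has only 7 neighbours ({A, B, E, F, G, H, J}), so by Hall's theorem at most 8 of the 9 left vertices can be matched.

8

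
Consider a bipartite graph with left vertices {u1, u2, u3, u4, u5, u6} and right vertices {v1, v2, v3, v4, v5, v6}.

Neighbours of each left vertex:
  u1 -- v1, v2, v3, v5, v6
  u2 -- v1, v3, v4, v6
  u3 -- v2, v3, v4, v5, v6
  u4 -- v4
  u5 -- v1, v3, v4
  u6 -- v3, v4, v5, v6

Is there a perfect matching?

Yes

One maximum matching: u1→v5, u2→v1, u3→v2, u4→v4, u5→v3, u6→v6.
All 6 left vertices are covered.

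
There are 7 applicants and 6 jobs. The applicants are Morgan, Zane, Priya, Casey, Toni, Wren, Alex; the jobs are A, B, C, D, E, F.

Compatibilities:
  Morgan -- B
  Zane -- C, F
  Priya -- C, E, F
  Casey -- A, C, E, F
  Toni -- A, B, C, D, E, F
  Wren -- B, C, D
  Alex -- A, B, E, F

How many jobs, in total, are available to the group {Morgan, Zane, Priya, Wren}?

The union of neighbours of {Morgan, Zane, Priya, Wren} is {B, C, D, E, F}, which has 5 elements.
Since |N(S)| = 5 ≥ |S| = 4, Hall's condition holds for this subset.

5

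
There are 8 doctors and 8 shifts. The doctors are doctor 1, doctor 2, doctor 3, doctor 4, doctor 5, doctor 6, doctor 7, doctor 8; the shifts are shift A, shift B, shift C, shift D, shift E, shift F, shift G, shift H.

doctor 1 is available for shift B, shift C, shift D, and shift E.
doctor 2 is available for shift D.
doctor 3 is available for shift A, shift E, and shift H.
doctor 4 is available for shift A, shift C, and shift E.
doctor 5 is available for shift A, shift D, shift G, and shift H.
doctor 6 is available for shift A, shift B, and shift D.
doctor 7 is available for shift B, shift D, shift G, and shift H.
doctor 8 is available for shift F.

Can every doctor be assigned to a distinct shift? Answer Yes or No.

Yes

One maximum matching: doctor 1→shift B, doctor 2→shift D, doctor 3→shift E, doctor 4→shift C, doctor 5→shift H, doctor 6→shift A, doctor 7→shift G, doctor 8→shift F.
All 8 doctors are covered.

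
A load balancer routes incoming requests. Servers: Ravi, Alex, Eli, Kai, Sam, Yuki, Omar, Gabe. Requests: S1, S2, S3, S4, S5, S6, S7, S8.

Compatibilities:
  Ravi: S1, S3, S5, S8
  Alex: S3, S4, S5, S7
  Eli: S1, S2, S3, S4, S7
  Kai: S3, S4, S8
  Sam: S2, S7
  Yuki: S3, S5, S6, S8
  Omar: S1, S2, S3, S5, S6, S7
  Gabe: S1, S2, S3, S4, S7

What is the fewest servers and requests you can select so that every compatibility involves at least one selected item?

8

A maximum matching has 8 edges (e.g. Ravi–S3, Alex–S5, Eli–S1, Kai–S4, Sam–S7, Yuki–S8, Omar–S6, Gabe–S2).
By König's theorem the minimum vertex cover has the same size. One such cover is {Ravi, Alex, Eli, Kai, Sam, Yuki, Omar, Gabe}.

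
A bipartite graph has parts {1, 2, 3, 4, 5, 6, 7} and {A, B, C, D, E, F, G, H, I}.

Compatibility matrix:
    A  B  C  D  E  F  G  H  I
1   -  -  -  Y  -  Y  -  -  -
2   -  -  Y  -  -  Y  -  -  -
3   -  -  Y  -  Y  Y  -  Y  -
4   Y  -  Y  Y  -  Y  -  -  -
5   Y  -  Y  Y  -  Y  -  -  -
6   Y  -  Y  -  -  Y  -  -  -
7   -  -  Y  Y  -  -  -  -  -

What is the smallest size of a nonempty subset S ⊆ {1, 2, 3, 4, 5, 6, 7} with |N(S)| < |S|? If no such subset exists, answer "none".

5

Take S = {1, 2, 4, 5, 6}. Its neighbourhood is {A, C, D, F}, so |N(S)| = 4 < |S| = 5.
Every subset of size less than 5 has at least as many neighbours as members, so 5 is the minimum.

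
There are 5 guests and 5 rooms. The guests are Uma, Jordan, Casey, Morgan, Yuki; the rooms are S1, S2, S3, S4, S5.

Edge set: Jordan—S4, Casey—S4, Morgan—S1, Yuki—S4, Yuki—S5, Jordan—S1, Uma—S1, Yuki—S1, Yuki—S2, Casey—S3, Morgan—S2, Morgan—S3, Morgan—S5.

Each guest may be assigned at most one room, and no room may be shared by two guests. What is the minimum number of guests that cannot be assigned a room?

0

One maximum matching: Uma–S1, Jordan–S4, Casey–S3, Morgan–S5, Yuki–S2.
This saturates every guest, so 5 is the maximum.
That matches 5 of the 5, leaving 0 unmatched; no matching can do better.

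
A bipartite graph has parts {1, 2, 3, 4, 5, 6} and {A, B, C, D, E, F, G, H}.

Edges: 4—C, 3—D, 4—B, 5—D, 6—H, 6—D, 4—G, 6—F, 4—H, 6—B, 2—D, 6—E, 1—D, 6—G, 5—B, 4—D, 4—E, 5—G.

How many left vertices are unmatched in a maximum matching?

2

A valid assignment of size 4: 1-D, 4-E, 5-B, 6-G.
The set {1, 2, 3} has only 1 neighbour ({D}), so by Hall's theorem at most 4 of the 6 left vertices can be matched.
That matches 4 of the 6, leaving 2 unmatched; no matching can do better.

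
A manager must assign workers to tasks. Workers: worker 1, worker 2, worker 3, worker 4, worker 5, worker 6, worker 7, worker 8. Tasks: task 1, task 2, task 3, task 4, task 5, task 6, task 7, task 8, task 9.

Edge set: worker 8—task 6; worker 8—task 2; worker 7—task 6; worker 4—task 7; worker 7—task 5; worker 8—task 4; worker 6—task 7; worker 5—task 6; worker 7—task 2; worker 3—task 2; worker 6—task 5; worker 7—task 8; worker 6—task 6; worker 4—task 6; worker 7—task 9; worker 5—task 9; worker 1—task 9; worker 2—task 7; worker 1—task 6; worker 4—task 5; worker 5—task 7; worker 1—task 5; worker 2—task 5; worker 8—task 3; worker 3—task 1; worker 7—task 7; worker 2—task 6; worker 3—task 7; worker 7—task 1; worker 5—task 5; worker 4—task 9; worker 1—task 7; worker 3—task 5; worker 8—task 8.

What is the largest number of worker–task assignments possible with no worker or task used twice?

A valid assignment of size 7: worker 1–task 9, worker 2–task 6, worker 3–task 2, worker 4–task 5, worker 5–task 7, worker 7–task 1, worker 8–task 8.
The set {worker 1, worker 2, worker 4, worker 5, worker 6} has only 4 neighbours ({task 5, task 6, task 7, task 9}), so by Hall's theorem at most 7 of the 8 workers can be matched.

7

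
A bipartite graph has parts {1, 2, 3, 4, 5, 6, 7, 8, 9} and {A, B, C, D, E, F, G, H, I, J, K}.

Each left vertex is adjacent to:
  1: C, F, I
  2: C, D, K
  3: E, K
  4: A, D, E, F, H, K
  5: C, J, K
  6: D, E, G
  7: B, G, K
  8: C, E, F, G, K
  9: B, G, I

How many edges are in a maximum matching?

A valid assignment of size 9: 1–F, 2–C, 3–E, 4–A, 5–J, 6–D, 7–G, 8–K, 9–B.
All 9 left vertices are matched, so no larger matching exists.

9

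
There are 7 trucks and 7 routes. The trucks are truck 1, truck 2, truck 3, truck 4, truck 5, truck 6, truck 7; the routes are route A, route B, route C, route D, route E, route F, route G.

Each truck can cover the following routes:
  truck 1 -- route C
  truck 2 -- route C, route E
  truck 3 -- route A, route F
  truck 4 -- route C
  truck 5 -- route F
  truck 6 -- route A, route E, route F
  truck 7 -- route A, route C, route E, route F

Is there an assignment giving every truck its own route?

The set {truck 1, truck 2, truck 3, truck 4, truck 5, truck 6, truck 7} has only 4 neighbours ({route A, route C, route E, route F}), so by Hall's theorem at most 4 of the 7 trucks can be matched.
Hence no matching covers every truck.

No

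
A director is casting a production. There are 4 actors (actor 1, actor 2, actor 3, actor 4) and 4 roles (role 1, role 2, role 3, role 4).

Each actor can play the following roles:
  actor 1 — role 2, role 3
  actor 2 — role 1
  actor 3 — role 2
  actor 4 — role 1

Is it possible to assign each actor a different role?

The set {actor 2, actor 4} has only 1 neighbour ({role 1}), so by Hall's theorem at most 3 of the 4 actors can be matched.
Hence no matching covers every actor.

No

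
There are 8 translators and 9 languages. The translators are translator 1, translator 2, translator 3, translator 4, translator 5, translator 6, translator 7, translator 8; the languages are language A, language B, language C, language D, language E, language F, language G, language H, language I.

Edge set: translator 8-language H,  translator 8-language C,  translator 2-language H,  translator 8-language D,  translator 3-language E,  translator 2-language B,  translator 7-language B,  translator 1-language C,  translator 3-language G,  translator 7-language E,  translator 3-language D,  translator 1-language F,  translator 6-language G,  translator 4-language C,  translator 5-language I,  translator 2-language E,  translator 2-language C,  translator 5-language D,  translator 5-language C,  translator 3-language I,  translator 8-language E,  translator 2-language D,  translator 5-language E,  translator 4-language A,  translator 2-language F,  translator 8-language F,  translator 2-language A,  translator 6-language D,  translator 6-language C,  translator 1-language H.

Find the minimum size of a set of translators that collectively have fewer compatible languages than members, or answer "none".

none

A matching saturating every translator exists, for instance translator 1→language H, translator 2→language D, translator 3→language I, translator 4→language A, translator 5→language E, translator 6→language G, translator 7→language B, translator 8→language F.
By Hall's marriage theorem, this means |N(S)| ≥ |S| for every subset S, so no violating subset exists.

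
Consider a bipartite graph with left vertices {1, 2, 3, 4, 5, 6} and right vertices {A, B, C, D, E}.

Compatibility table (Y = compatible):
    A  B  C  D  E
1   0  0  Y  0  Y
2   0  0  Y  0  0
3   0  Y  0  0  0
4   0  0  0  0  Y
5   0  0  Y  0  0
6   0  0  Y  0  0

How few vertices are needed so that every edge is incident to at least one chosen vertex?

{3, C, E} is a vertex cover of size 3: every edge has an endpoint in this set.
No smaller cover exists because 1–E, 2–C, 3–B is a matching of size 3, and a cover must include an endpoint of each of these disjoint edges (König's theorem).

3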